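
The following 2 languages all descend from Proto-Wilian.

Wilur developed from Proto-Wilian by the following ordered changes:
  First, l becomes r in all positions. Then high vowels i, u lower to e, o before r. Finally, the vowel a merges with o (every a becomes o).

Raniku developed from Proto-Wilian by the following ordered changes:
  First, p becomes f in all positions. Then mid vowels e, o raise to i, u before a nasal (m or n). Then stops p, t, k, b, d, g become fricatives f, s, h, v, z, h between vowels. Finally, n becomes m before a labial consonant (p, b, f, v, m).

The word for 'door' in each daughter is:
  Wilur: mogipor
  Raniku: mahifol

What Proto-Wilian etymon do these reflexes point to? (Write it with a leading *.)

*magipol

Position 5: Wilur has p, Raniku has f. Wilur preserves p here (none of its changes turn any other segment into p), so the proto-segment is *p.
Position 2: Wilur has o, Raniku has a. Raniku preserves a here (none of its changes turn any other segment into a), so the proto-segment is *a.
Position 7: Wilur has r, Raniku has l. Raniku preserves l here (none of its changes turn any other segment into l), so the proto-segment is *l.
This points to *magipol. Verify forward in each daughter:
Wilur: *magipol
  magipol → magipor   [unconditioned shift]
  magipor (rule 2 does not apply)
  magipor → mogipor   [vowel merger]
  giving Wilur mogipor.
Raniku: *magipol > magifol > mahifol  (by unconditioned shift, intervocalic lenition)
*magipol is the unique common source.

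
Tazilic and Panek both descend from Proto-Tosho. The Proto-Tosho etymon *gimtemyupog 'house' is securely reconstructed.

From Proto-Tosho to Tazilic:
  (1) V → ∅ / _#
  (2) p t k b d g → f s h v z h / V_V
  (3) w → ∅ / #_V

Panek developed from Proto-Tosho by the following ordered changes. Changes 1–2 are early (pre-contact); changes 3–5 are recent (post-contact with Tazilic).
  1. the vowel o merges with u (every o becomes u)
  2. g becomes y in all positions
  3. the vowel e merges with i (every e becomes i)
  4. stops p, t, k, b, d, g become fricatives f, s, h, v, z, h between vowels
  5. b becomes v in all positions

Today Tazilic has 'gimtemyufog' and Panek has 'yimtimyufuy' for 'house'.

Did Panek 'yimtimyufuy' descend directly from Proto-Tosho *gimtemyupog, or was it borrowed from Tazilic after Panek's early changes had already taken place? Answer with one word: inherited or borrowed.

If inherited, *gimtemyupog would pass through all of Panek's changes:
Panek: *gimtemyupog > gimtemyupug > yimtemyupuy > yimtimyupuy > yimtimyufuy  (by vowel merger, unconditioned shift, vowel merger, intervocalic lenition)
If borrowed from Tazilic 'gimtemyufog' after the early changes, it would undergo only the recent ones:
  rule 3 (vowel merger): gimtemyufog → gimtimyufog
  rule 4 (intervocalic lenition): no change (gimtimyufog)
  rule 5 (unconditioned shift): no change (gimtimyufog)
  ⇒ as a loan: gimtimyufog
Panek 'yimtimyufuy' matches the inherited outcome exactly, so it is an inherited cognate, not a loan.

inherited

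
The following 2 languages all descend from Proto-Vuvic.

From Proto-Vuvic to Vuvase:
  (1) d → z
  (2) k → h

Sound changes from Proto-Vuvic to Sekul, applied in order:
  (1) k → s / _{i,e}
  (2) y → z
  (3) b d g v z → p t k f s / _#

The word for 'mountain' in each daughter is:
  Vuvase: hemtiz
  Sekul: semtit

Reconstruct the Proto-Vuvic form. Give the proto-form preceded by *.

*kemtid

Position 6: Vuvase has z, Sekul has t. Taking the neighbouring segments as reconstructed: Vuvase z could go back to *d or *z; Sekul t could go back to *t or *d — the one source consistent with every daughter is *d.
Position 1: Vuvase has h, Sekul has s. Taking the neighbouring segments as reconstructed: Vuvase h could go back to *k or *h; Sekul s could go back to *k or *s — the one source consistent with every daughter is *k.
The remaining positions agree across the daughters. Check the candidate against every language:
Vuvase: *kemtid > kemtiz > hemtiz  (by unconditioned shift, unconditioned shift)
Sekul: *kemtid
  kemtid → semtid   [palatalisation]
  semtid (rule 2 does not apply)
  semtid → semtit   [final devoicing]
  giving Sekul semtit.
Only *kemtid yields all of Vuvase hemtiz, Sekul semtit.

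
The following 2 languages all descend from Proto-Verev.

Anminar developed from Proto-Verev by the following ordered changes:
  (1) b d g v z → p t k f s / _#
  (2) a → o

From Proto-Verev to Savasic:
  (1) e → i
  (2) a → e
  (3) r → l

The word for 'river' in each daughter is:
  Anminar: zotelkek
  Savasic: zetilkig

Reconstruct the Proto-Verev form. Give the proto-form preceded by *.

*zatelkeg

Position 2: Anminar has o, Savasic has e. In Savasic, e can only continue *a, so the proto-segment is *a.
Position 4: Anminar has e, Savasic has i. Anminar preserves e here (none of its changes turn any other segment into e), so the proto-segment is *e.
Verify the candidate proto-form against each daughter:
Anminar: *zatelkeg > zatelkek > zotelkek  (by final devoicing, vowel merger)
Savasic: *zatelkeg > zatilkig > zetilkig  (by vowel merger, vowel merger)
*zatelkeg is the unique common source.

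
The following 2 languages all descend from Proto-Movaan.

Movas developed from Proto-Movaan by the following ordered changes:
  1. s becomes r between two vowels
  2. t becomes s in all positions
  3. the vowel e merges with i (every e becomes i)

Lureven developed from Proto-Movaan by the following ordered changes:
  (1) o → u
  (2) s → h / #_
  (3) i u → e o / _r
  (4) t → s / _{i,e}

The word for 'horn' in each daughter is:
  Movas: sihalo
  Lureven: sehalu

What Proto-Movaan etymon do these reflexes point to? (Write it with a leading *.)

*tehalo

Position 2: Movas has i, Lureven has e. Taking the neighbouring segments as reconstructed: Movas i could go back to *e or *i; Lureven e can only go back to *e — the one source consistent with every daughter is *e.
Position 6: Movas has o, Lureven has u. Movas preserves o here (none of its changes turn any other segment into o), so the proto-segment is *o.
This points to *tehalo. Verify forward in each daughter:
Movas: *tehalo > sehalo > sihalo  (by unconditioned shift, vowel merger)
Lureven: start from *tehalo.
  rule 1 (vowel merger): tehalo → tehalu
  rule 2: no change — tehalu
  rule 3: no change — tehalu
  rule 4 (palatalisation): tehalu → sehalu
  ⇒ Lureven sehalu
*tehalo is the unique common source.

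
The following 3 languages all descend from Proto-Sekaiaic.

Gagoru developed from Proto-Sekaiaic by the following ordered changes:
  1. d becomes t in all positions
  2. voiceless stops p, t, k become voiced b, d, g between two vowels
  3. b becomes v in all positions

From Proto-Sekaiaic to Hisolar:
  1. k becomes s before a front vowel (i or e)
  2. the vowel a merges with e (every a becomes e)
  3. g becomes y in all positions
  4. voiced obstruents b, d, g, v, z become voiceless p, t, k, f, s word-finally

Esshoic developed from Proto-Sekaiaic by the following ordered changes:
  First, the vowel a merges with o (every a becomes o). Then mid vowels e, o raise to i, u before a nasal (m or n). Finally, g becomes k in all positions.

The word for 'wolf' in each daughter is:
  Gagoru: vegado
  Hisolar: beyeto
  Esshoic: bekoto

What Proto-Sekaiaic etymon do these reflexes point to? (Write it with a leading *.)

*begato

Position 5: Gagoru has d, Hisolar has t, Esshoic has t. Esshoic preserves t here (none of its changes turn any other segment into t), so the proto-segment is *t.
Position 1: Gagoru has v, Hisolar has b, Esshoic has b. Hisolar preserves b here (none of its changes turn any other segment into b), so the proto-segment is *b.
Continuing position by position gives *begato; check it forward:
Gagoru: *begato
  begato (rule 1 does not apply)
  begato → begado   [intervocalic voicing]
  begado → vegado   [unconditioned shift]
  giving Gagoru vegado.
Hisolar: *begato > begeto > beyeto  (by vowel merger, unconditioned shift)
Esshoic: *begato
  begato → begoto   [vowel merger]
  begoto (rule 2 does not apply)
  begoto → bekoto   [unconditioned shift]
  giving Esshoic bekoto.
Only *begato yields all of Gagoru vegado, Hisolar beyeto, Esshoic bekoto.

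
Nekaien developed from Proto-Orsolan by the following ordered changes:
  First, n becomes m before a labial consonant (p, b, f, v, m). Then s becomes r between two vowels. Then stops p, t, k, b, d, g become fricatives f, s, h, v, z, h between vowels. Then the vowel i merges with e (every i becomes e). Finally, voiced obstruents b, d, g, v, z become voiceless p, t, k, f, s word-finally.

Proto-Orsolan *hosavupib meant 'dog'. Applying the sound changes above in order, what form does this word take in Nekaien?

Nekaien: start from *hosavupib.
  rule 1: no change — hosavupib
  rule 2 (rhotacism): hosavupib → horavupib
  rule 3 (intervocalic lenition): horavupib → horavufib
  rule 4 (vowel merger): horavufib → horavufeb
  rule 5 (final devoicing): horavufeb → horavufep
  ⇒ Nekaien horavufep

horavufep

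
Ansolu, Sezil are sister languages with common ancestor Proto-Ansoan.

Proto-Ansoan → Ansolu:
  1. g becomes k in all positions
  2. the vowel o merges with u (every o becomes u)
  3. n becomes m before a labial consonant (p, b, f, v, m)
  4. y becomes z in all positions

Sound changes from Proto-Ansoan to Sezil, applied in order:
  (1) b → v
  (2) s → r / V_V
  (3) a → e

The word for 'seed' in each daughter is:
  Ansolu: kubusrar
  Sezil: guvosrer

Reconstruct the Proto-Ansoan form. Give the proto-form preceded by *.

Position 7: Ansolu has a, Sezil has e. Ansolu preserves a here (none of its changes turn any other segment into a), so the proto-segment is *a.
Position 4: Ansolu has u, Sezil has o. Sezil preserves o here (none of its changes turn any other segment into o), so the proto-segment is *o.
Position 3: Ansolu has b, Sezil has v. Ansolu preserves b here (none of its changes turn any other segment into b), so the proto-segment is *b.
Continuing position by position gives *gubosrar; check it forward:
Ansolu: *gubosrar > kubosrar > kubusrar  (by unconditioned shift, vowel merger)
Sezil: *gubosrar
  gubosrar → guvosrar   [unconditioned shift]
  guvosrar (rule 2 does not apply)
  guvosrar → guvosrer   [vowel merger]
  giving Sezil guvosrer.
Only *gubosrar yields all of Ansolu kubusrar, Sezil guvosrer.

*gubosrar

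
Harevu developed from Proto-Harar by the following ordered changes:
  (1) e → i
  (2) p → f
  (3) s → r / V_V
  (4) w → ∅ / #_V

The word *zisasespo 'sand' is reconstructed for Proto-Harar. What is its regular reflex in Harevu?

zirarisfo

Harevu: *zisasespo
  zisasespo → zisasispo   [vowel merger]
  zisasispo → zisasisfo   [unconditioned shift]
  zisasisfo → zirarisfo   [rhotacism]
  zirarisfo (rule 4 does not apply)
  giving Harevu zirarisfo.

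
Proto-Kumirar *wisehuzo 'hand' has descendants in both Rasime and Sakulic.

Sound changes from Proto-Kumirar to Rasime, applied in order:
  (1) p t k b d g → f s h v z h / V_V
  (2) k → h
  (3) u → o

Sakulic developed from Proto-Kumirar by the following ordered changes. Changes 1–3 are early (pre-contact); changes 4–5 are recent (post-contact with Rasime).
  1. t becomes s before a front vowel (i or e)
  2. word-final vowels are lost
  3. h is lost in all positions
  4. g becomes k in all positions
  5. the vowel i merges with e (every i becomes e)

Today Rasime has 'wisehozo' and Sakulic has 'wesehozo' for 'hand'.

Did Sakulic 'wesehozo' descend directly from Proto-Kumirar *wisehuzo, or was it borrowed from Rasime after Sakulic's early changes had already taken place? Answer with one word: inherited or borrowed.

borrowed

If inherited, *wisehuzo would pass through all of Sakulic's changes:
Sakulic: start from *wisehuzo.
  rule 1: no change — wisehuzo
  rule 2 (apocope): wisehuzo → wisehuz
  rule 3 (h-loss): wisehuz → wiseuz
  rule 4: no change — wiseuz
  rule 5 (vowel merger): wiseuz → weseuz
  ⇒ Sakulic weseuz
If borrowed from Rasime 'wisehozo' after the early changes, it would undergo only the recent ones:
  rule 4 (unconditioned shift): no change (wisehozo)
  rule 5 (vowel merger): wisehozo → wesehozo
  ⇒ as a loan: wesehozo
Sakulic 'wesehozo' matches the loan outcome 'wesehozo', not the inherited 'weseuz' — it skipped the early Sakulic changes, so it was borrowed from Rasime.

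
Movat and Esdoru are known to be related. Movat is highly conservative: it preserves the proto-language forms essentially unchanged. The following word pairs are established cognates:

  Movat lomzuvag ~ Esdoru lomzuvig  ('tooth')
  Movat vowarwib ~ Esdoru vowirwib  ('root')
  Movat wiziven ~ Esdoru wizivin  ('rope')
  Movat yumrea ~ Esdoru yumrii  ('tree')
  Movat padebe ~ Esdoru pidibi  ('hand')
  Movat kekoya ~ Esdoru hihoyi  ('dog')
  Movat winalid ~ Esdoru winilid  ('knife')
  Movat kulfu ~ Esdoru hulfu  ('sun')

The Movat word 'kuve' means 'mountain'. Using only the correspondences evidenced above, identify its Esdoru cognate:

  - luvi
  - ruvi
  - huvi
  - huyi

kulfu ~ hulfu — Movat k corresponds to Esdoru h word-initially before a back vowel.
padebe ~ pidibi — Movat e corresponds to Esdoru i word-finally.
Applying these to Movat 'kuve':
  kuve → huve   (k→h word-initially before a back vowel)
  huve → huvi   (e→i word-finally)
So the Esdoru cognate is 'huvi'.

huvi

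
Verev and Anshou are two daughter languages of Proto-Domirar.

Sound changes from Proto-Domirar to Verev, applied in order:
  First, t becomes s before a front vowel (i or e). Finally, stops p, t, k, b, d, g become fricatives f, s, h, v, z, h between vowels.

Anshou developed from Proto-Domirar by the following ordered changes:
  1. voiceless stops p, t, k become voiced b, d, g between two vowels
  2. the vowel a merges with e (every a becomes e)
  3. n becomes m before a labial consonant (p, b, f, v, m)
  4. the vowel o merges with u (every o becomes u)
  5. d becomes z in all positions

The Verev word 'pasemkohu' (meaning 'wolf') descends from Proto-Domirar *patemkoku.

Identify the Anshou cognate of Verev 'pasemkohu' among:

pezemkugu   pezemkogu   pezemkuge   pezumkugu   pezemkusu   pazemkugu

pezemkugu

Anshou: *patemkoku > pademkogu > pedemkogu > pedemkugu > pezemkugu  (by intervocalic voicing, vowel merger, vowel merger, unconditioned shift)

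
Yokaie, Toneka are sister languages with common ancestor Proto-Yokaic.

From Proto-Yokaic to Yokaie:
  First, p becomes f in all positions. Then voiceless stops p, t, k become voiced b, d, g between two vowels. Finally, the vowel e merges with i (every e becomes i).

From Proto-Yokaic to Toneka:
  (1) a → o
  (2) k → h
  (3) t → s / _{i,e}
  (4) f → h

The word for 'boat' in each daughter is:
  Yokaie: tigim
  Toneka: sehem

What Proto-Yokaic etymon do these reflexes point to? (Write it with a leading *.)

Position 3: Yokaie has g, Toneka has h. Taking the neighbouring segments as reconstructed: Yokaie g could go back to *k or *g; Toneka h could go back to *k or *f or *h — the one source consistent with every daughter is *k.
Position 2: Yokaie has i, Toneka has e. Toneka preserves e here (none of its changes turn any other segment into e), so the proto-segment is *e.
Position 1: Yokaie has t, Toneka has s. Yokaie preserves t here (none of its changes turn any other segment into t), so the proto-segment is *t.
Verify the candidate proto-form against each daughter:
Yokaie: *tekem > tegem > tigim  (by intervocalic voicing, vowel merger)
Toneka: *tekem
  tekem (rule 1 does not apply)
  tekem → tehem   [unconditioned shift]
  tehem → sehem   [palatalisation]
  sehem (rule 4 does not apply)
  giving Toneka sehem.
Only *tekem yields all of Yokaie tigim, Toneka sehem.

*tekem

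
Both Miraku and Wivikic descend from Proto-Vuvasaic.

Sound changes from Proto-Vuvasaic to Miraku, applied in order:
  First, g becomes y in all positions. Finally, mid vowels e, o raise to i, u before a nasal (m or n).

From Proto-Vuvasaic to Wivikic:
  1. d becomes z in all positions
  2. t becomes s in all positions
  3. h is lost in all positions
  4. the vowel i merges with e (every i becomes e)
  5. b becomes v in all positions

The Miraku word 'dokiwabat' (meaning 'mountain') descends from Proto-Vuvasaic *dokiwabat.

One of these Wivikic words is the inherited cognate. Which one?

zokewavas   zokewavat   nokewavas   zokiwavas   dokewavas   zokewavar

zokewavas

Wivikic: *dokiwabat
  dokiwabat → zokiwabat   [unconditioned shift]
  zokiwabat → zokiwabas   [unconditioned shift]
  zokiwabas (rule 3 does not apply)
  zokiwabas → zokewabas   [vowel merger]
  zokewabas → zokewavas   [unconditioned shift]
  giving Wivikic zokewavas.
Only 'zokewavas' matches the regular Wivikic development of *dokiwabat.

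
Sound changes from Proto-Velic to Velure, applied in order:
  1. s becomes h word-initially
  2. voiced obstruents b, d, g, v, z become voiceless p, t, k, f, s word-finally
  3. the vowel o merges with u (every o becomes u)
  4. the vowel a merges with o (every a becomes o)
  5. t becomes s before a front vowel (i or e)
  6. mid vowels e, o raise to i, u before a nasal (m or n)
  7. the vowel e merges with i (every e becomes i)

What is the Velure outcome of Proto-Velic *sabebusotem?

Velure: *sabebusotem > habebusotem > habebusutem > hobebusutem > hobebususem > hobebususim > hobibususim  (by debuccalisation, vowel merger, vowel merger, palatalisation, pre-nasal raising, vowel merger)

hobibususim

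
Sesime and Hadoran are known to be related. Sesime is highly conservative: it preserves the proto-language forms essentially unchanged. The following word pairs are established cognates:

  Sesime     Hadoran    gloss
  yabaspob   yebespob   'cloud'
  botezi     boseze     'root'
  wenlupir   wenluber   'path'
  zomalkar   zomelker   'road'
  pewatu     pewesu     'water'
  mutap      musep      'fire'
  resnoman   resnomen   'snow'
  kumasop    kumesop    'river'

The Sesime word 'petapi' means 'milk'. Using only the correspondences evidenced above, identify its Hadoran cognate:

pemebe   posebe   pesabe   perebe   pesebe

pesebe

mutap ~ musep — Sesime t corresponds to Hadoran s between vowels (before a back vowel).
mutap ~ musep — Sesime a corresponds to Hadoran e after a consonant, before a labial obstruent.
wenlupir ~ wenluber — Sesime p corresponds to Hadoran b between vowels (before a front vowel).
botezi ~ boseze — Sesime i corresponds to Hadoran e word-finally.
Applying these to Sesime 'petapi':
  petapi → pesapi   (t→s between vowels (before a back vowel))
  pesapi → pesepi   (a→e after a consonant, before a labial obstruent)
  pesepi → pesebi   (p→b between vowels (before a front vowel))
  pesebi → pesebe   (i→e word-finally)
So the Hadoran cognate is 'pesebe'.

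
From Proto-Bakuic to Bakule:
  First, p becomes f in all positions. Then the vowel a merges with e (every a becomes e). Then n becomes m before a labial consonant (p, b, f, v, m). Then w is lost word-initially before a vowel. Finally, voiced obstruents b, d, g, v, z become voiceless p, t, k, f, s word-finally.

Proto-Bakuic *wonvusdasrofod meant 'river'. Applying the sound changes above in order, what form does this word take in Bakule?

omvusdesrofot

Bakule: *wonvusdasrofod
  wonvusdasrofod (rule 1 does not apply)
  wonvusdasrofod → wonvusdesrofod   [vowel merger]
  wonvusdesrofod → womvusdesrofod   [nasal place assimilation]
  womvusdesrofod → omvusdesrofod   [glide loss]
  omvusdesrofod → omvusdesrofot   [final devoicing]
  giving Bakule omvusdesrofot.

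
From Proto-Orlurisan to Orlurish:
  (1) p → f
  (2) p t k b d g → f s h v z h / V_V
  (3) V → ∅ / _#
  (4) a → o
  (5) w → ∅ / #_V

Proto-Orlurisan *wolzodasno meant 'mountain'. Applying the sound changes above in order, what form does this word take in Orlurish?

Orlurish: *wolzodasno
  wolzodasno (rule 1 does not apply)
  wolzodasno → wolzozasno   [intervocalic lenition]
  wolzozasno → wolzozasn   [apocope]
  wolzozasn → wolzozosn   [vowel merger]
  wolzozosn → olzozosn   [glide loss]
  giving Orlurish olzozosn.

olzozosn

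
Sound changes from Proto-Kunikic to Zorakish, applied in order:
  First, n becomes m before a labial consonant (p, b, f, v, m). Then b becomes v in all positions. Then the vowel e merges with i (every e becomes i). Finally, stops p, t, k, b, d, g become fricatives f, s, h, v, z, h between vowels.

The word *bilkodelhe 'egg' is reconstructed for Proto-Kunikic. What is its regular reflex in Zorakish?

vilkozilhi

Zorakish: *bilkodelhe
  bilkodelhe (rule 1 does not apply)
  bilkodelhe → vilkodelhe   [unconditioned shift]
  vilkodelhe → vilkodilhi   [vowel merger]
  vilkodilhi → vilkozilhi   [intervocalic lenition]
  giving Zorakish vilkozilhi.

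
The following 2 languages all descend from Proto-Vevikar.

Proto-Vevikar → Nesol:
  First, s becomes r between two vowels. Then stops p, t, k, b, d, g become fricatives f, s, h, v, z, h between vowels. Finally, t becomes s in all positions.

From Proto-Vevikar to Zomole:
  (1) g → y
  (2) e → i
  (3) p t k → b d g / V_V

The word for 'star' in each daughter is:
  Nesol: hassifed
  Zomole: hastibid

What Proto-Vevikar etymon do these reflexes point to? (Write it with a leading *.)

Position 4: Nesol has s, Zomole has t. Zomole preserves t here (none of its changes turn any other segment into t), so the proto-segment is *t.
Position 6: Nesol has f, Zomole has b. Taking the neighbouring segments as reconstructed: Nesol f could go back to *p or *f; Zomole b could go back to *p or *b — the one source consistent with every daughter is *p.
Continuing position by position gives *hastiped; check it forward:
Nesol: start from *hastiped.
  rule 1: no change — hastiped
  rule 2 (intervocalic lenition): hastiped → hastifed
  rule 3 (unconditioned shift): hastifed → hassifed
  ⇒ Nesol hassifed
Zomole: start from *hastiped.
  rule 1: no change — hastiped
  rule 2 (vowel merger): hastiped → hastipid
  rule 3 (intervocalic voicing): hastipid → hastibid
  ⇒ Zomole hastibid
Only *hastiped yields all of Nesol hassifed, Zomole hastibid.

*hastiped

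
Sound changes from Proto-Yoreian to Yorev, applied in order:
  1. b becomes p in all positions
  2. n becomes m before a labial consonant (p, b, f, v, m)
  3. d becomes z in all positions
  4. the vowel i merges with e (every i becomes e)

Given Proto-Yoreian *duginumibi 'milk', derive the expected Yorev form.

zugenumepe

Yorev: *duginumibi > duginumipi > zuginumipi > zugenumepe  (by unconditioned shift, unconditioned shift, vowel merger)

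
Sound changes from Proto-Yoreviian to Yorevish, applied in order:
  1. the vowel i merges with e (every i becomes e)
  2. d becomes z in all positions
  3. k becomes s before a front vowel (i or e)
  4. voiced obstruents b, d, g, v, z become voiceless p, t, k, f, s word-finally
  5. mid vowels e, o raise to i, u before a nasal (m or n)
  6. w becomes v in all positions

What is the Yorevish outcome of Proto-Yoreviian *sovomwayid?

Yorevish: start from *sovomwayid.
  rule 1 (vowel merger): sovomwayid → sovomwayed
  rule 2 (unconditioned shift): sovomwayed → sovomwayez
  rule 3: no change — sovomwayez
  rule 4 (final devoicing): sovomwayez → sovomwayes
  rule 5 (pre-nasal raising): sovomwayes → sovumwayes
  rule 6 (unconditioned shift): sovumwayes → sovumvayes
  ⇒ Yorevish sovumvayes

sovumvayes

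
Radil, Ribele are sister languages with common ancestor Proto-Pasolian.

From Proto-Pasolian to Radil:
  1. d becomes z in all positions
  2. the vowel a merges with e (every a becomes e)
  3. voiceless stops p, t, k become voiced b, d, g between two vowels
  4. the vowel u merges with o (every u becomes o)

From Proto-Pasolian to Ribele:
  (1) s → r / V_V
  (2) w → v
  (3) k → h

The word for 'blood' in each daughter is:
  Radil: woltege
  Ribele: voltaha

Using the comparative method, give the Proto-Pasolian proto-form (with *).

Position 6: Radil has g, Ribele has h. Taking the neighbouring segments as reconstructed: Radil g could go back to *k or *g; Ribele h could go back to *k or *h — the one source consistent with every daughter is *k.
Position 5: Radil has e, Ribele has a. Ribele preserves a here (none of its changes turn any other segment into a), so the proto-segment is *a.
This points to *woltaka. Verify forward in each daughter:
Radil: start from *woltaka.
  rule 1: no change — woltaka
  rule 2 (vowel merger): woltaka → wolteke
  rule 3 (intervocalic voicing): wolteke → woltege
  rule 4: no change — woltege
  ⇒ Radil woltege
Ribele: start from *woltaka.
  rule 1: no change — woltaka
  rule 2 (unconditioned shift): woltaka → voltaka
  rule 3 (unconditioned shift): voltaka → voltaha
  ⇒ Ribele voltaha
*woltaka is the unique common source.

*woltaka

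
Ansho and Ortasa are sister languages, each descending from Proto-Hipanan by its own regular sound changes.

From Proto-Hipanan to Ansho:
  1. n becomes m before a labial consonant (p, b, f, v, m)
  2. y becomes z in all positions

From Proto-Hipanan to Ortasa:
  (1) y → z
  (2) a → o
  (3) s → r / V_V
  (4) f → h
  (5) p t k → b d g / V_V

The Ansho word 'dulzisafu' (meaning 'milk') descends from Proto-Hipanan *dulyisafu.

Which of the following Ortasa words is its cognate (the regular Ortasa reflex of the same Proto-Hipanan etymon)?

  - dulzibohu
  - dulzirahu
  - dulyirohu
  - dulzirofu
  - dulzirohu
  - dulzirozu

Ortasa: *dulyisafu > dulzisafu > dulzisofu > dulzirofu > dulzirohu  (by unconditioned shift, vowel merger, rhotacism, unconditioned shift)

dulzirohu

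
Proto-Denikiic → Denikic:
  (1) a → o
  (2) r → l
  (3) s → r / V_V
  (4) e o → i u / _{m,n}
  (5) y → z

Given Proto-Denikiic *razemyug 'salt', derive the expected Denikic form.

Denikic: *razemyug > rozemyug > lozemyug > lozimyug > lozimzug  (by vowel merger, unconditioned shift, pre-nasal raising, unconditioned shift)

lozimzug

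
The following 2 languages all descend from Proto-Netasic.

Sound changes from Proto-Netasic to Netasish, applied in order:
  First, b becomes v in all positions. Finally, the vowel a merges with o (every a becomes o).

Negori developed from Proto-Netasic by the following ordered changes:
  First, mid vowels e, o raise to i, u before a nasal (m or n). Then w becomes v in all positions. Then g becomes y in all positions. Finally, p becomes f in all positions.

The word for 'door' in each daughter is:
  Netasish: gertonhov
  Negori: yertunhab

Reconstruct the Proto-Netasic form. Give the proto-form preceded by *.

Position 1: Netasish has g, Negori has y. Netasish preserves g here (none of its changes turn any other segment into g), so the proto-segment is *g.
Position 5: Netasish has o, Negori has u. Taking the neighbouring segments as reconstructed: Netasish o could go back to *a or *o; Negori u could go back to *o or *u — the one source consistent with every daughter is *o.
Verify the candidate proto-form against each daughter:
Netasish: *gertonhab
  gertonhab → gertonhav   [unconditioned shift]
  gertonhav → gertonhov   [vowel merger]
  giving Netasish gertonhov.
Negori: *gertonhab
  gertonhab → gertunhab   [pre-nasal raising]
  gertunhab (rule 2 does not apply)
  gertunhab → yertunhab   [unconditioned shift]
  yertunhab (rule 4 does not apply)
  giving Negori yertunhab.
Only *gertonhab yields all of Netasish gertonhov, Negori yertunhab.

*gertonhab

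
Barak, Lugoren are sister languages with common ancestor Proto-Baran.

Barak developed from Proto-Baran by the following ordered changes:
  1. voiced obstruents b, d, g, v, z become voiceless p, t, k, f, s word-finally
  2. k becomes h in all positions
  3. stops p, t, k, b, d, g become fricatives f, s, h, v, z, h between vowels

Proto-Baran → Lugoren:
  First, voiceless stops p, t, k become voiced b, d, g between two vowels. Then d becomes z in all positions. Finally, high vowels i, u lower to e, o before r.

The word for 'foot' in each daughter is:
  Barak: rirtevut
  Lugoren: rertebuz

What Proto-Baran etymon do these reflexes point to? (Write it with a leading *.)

*rirtebud

Position 6: Barak has v, Lugoren has b. Taking the neighbouring segments as reconstructed: Barak v could go back to *b or *v; Lugoren b could go back to *p or *b — the one source consistent with every daughter is *b.
Position 2: Barak has i, Lugoren has e. Barak preserves i here (none of its changes turn any other segment into i), so the proto-segment is *i.
Position 8: Barak has t, Lugoren has z. Taking the neighbouring segments as reconstructed: Barak t could go back to *t or *d; Lugoren z could go back to *d or *z — the one source consistent with every daughter is *d.
Continuing position by position gives *rirtebud; check it forward:
Barak: start from *rirtebud.
  rule 1 (final devoicing): rirtebud → rirtebut
  rule 2: no change — rirtebut
  rule 3 (intervocalic lenition): rirtebut → rirtevut
  ⇒ Barak rirtevut
Lugoren: start from *rirtebud.
  rule 1: no change — rirtebud
  rule 2 (unconditioned shift): rirtebud → rirtebuz
  rule 3 (pre-rhotic lowering): rirtebuz → rertebuz
  ⇒ Lugoren rertebuz
No other proto-form is consistent with every reflex, so the reconstruction is *rirtebud.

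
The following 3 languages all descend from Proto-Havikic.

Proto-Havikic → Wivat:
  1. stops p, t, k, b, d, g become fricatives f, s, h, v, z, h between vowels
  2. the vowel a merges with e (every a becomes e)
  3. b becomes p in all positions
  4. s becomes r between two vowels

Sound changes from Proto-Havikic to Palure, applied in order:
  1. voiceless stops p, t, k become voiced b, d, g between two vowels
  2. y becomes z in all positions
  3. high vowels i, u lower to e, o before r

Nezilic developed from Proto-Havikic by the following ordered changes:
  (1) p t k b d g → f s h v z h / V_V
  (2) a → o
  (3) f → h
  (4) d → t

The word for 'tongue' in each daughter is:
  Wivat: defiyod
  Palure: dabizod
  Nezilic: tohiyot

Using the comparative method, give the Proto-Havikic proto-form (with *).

Position 3: Wivat has f, Palure has b, Nezilic has h. Taking the neighbouring segments as reconstructed: Wivat f could go back to *p or *f; Palure b could go back to *p or *b; Nezilic h could go back to *p or *k or *g or *f or *h — the one source consistent with every daughter is *p.
Position 7: Wivat has d, Palure has d, Nezilic has t. Wivat preserves d here (none of its changes turn any other segment into d), so the proto-segment is *d.
Continuing position by position gives *dapiyod; check it forward:
Wivat: start from *dapiyod.
  rule 1 (intervocalic lenition): dapiyod → dafiyod
  rule 2 (vowel merger): dafiyod → defiyod
  rule 3: no change — defiyod
  rule 4: no change — defiyod
  ⇒ Wivat defiyod
Palure: *dapiyod > dabiyod > dabizod  (by intervocalic voicing, unconditioned shift)
Nezilic: *dapiyod > dafiyod > dofiyod > dohiyod > tohiyot  (by intervocalic lenition, vowel merger, unconditioned shift, unconditioned shift)
No other proto-form is consistent with every reflex, so the reconstruction is *dapiyod.

*dapiyod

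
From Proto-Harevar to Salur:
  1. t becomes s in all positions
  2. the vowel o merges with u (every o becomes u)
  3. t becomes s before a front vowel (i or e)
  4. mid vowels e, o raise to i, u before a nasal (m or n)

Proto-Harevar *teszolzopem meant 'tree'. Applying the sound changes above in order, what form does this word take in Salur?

seszulzupim

Salur: *teszolzopem > seszolzopem > seszulzupem > seszulzupim  (by unconditioned shift, vowel merger, pre-nasal raising)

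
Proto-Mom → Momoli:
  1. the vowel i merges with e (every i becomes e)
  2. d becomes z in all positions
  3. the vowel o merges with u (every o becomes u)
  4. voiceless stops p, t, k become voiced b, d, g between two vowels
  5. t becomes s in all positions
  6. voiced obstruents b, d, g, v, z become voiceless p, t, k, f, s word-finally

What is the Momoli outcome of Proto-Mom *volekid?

vuleges

Momoli: *volekid
  volekid → voleked   [vowel merger]
  voleked → volekez   [unconditioned shift]
  volekez → vulekez   [vowel merger]
  vulekez → vulegez   [intervocalic voicing]
  vulegez (rule 5 does not apply)
  vulegez → vuleges   [final devoicing]
  giving Momoli vuleges.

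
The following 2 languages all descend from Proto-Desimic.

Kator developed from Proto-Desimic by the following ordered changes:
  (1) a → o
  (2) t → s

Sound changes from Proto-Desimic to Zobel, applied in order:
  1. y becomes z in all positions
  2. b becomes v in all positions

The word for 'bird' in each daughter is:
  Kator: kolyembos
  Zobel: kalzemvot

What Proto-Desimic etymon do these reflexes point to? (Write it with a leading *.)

*kalyembot

Position 2: Kator has o, Zobel has a. Zobel preserves a here (none of its changes turn any other segment into a), so the proto-segment is *a.
Position 7: Kator has b, Zobel has v. Kator preserves b here (none of its changes turn any other segment into b), so the proto-segment is *b.
Continuing position by position gives *kalyembot; check it forward:
Kator: *kalyembot > kolyembot > kolyembos  (by vowel merger, unconditioned shift)
Zobel: *kalyembot > kalzembot > kalzemvot  (by unconditioned shift, unconditioned shift)
*kalyembot is the unique common source.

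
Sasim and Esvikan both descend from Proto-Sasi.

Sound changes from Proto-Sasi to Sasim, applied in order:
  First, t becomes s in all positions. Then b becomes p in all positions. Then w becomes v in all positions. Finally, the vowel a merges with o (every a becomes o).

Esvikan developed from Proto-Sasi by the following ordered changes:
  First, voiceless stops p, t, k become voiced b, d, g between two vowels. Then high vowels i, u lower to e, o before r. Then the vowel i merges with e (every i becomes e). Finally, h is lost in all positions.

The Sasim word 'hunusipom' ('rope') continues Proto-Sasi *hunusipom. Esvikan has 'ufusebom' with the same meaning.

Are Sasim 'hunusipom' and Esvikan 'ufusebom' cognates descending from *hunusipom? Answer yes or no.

Derive the expected Esvikan reflex of *hunusipom:
Esvikan: *hunusipom
  hunusipom → hunusibom   [intervocalic voicing]
  hunusibom (rule 2 does not apply)
  hunusibom → hunusebom   [vowel merger]
  hunusebom → unusebom   [h-loss]
  giving Esvikan unusebom.
The regular Esvikan reflex would be 'unusebom', but the attested form is 'ufusebom'. The correspondence is irregular, so they are not cognates (the Esvikan form has a different source).

no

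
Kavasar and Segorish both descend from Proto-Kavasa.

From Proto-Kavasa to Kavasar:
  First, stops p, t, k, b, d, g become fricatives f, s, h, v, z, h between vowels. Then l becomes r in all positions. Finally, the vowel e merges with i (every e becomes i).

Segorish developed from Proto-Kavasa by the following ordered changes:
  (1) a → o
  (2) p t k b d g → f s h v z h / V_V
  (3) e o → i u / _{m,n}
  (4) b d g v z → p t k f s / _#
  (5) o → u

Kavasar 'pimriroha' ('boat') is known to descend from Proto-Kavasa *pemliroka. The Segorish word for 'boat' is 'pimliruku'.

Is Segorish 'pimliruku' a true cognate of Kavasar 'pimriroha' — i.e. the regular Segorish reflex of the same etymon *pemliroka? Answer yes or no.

no

Derive the expected Segorish reflex of *pemliroka:
Segorish: start from *pemliroka.
  rule 1 (vowel merger): pemliroka → pemliroko
  rule 2 (intervocalic lenition): pemliroko → pemliroho
  rule 3 (pre-nasal raising): pemliroho → pimliroho
  rule 4: no change — pimliroho
  rule 5 (vowel merger): pimliroho → pimliruhu
  ⇒ Segorish pimliruhu
The regular Segorish reflex would be 'pimliruhu', but the attested form is 'pimliruku'. The correspondence is irregular, so they are not cognates (the Segorish form has a different source).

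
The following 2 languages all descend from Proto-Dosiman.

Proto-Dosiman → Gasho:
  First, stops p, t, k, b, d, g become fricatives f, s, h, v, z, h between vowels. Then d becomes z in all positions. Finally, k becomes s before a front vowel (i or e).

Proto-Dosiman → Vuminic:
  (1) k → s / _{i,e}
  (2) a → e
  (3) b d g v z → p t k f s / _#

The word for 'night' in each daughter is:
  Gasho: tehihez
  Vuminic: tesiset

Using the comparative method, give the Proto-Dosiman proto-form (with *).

*tekiked

Position 7: Gasho has z, Vuminic has t. Taking the neighbouring segments as reconstructed: Gasho z could go back to *d or *z; Vuminic t could go back to *t or *d — the one source consistent with every daughter is *d.
Position 5: Gasho has h, Vuminic has s. Taking the neighbouring segments as reconstructed: Gasho h could go back to *k or *g or *h; Vuminic s could go back to *k or *s — the one source consistent with every daughter is *k.
Verify the candidate proto-form against each daughter:
Gasho: *tekiked > tehihed > tehihez  (by intervocalic lenition, unconditioned shift)
Vuminic: *tekiked > tesised > tesiset  (by palatalisation, final devoicing)
*tekiked is the unique common source.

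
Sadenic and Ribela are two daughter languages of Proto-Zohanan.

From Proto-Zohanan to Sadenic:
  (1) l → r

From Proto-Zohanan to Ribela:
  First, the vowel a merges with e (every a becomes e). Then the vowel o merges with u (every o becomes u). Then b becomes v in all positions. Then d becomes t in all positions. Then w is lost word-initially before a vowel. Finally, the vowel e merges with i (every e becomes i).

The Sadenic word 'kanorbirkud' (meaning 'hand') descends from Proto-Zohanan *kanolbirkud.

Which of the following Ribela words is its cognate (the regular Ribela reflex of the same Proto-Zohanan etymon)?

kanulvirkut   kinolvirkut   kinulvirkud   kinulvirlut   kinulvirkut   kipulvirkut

Ribela: start from *kanolbirkud.
  rule 1 (vowel merger): kanolbirkud → kenolbirkud
  rule 2 (vowel merger): kenolbirkud → kenulbirkud
  rule 3 (unconditioned shift): kenulbirkud → kenulvirkud
  rule 4 (unconditioned shift): kenulvirkud → kenulvirkut
  rule 5: no change — kenulvirkut
  rule 6 (vowel merger): kenulvirkut → kinulvirkut
  ⇒ Ribela kinulvirkut
Among the options, 'kinulvirkut' alone shows every Ribela change applied in order.

kinulvirkut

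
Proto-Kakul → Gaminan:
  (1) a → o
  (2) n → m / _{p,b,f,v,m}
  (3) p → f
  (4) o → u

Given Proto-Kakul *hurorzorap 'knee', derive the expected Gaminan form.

Gaminan: *hurorzorap
  hurorzorap → hurorzorop   [vowel merger]
  hurorzorop (rule 2 does not apply)
  hurorzorop → hurorzorof   [unconditioned shift]
  hurorzorof → hururzuruf   [vowel merger]
  giving Gaminan hururzuruf.

hururzuruf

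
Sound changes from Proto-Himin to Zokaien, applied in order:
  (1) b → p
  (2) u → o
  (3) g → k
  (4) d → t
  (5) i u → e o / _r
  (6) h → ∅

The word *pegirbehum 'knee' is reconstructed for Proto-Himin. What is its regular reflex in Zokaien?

Zokaien: start from *pegirbehum.
  rule 1 (unconditioned shift): pegirbehum → pegirpehum
  rule 2 (vowel merger): pegirpehum → pegirpehom
  rule 3 (unconditioned shift): pegirpehom → pekirpehom
  rule 4: no change — pekirpehom
  rule 5 (pre-rhotic lowering): pekirpehom → pekerpehom
  rule 6 (h-loss): pekerpehom → pekerpeom
  ⇒ Zokaien pekerpeom

pekerpeom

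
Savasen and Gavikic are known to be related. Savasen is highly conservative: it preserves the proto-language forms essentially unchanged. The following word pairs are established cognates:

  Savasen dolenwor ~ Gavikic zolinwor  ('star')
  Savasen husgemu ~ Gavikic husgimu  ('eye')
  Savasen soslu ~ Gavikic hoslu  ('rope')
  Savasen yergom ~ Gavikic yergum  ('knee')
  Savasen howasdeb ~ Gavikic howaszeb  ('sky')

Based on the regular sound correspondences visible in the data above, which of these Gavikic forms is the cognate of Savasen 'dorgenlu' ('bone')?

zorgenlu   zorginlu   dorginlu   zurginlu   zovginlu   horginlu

dolenwor ~ zolinwor — Savasen d corresponds to Gavikic z word-initially before a back vowel.
dolenwor ~ zolinwor — Savasen e corresponds to Gavikic i after a consonant, before a nasal.
Applying these to Savasen 'dorgenlu':
  dorgenlu → zorgenlu   (d→z word-initially before a back vowel)
  zorgenlu → zorginlu   (e→i after a consonant, before a nasal)
So the Gavikic cognate is 'zorginlu'.

zorginlu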